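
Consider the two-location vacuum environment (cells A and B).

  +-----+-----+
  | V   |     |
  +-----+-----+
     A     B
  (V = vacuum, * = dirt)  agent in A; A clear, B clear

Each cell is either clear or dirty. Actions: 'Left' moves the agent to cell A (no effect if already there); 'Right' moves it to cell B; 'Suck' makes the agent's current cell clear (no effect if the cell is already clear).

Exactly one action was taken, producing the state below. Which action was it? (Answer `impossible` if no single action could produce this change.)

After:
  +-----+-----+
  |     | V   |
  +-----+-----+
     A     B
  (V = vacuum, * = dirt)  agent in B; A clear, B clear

try  Left: in A — A clear, B clear
try Right: in B — A clear, B clear  ← match
try  Suck: in A — A clear, B clear

Right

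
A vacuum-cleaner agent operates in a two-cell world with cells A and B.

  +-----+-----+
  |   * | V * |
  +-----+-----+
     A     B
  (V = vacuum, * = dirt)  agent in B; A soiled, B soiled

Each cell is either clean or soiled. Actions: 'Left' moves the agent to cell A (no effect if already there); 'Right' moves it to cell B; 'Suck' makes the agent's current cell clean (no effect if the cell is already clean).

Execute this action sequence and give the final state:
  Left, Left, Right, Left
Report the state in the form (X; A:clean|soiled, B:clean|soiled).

(A; A:soiled, B:soiled)

step 1/4 (Left): (A; A:soiled, B:soiled)
step 2/4 (Left): (A; A:soiled, B:soiled)
step 3/4 (Right): (B; A:soiled, B:soiled)
step 4/4 (Left): (A; A:soiled, B:soiled)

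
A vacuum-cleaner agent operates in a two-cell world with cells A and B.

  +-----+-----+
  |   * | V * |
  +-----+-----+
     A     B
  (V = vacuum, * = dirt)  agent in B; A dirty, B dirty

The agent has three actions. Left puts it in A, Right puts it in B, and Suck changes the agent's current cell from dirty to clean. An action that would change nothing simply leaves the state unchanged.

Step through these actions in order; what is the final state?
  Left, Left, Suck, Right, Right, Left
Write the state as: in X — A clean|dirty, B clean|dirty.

in A — A clean, B dirty

1. Left → in A — A dirty, B dirty
2. Left → in A — A dirty, B dirty
3. Suck → in A — A clean, B dirty
4. Right → in B — A clean, B dirty
5. Right → in B — A clean, B dirty
6. Left → in A — A clean, B dirty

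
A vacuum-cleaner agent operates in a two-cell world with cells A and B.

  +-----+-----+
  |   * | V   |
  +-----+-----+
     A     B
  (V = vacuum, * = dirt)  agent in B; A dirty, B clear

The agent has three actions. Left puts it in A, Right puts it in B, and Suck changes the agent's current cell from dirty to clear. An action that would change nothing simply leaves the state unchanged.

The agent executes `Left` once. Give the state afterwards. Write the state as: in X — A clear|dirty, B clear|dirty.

in A — A dirty, B clear

start: in B — A dirty, B clear
1) do Left; now in A — A dirty, B clear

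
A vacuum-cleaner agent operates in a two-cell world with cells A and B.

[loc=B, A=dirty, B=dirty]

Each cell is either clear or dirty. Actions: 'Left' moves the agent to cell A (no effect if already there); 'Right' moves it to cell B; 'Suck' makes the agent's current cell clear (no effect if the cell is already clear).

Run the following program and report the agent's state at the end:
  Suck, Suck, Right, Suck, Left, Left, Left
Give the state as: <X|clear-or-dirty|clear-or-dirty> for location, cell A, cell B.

<A|dirty|clear>

1. Suck → <B|dirty|clear>
2. Suck → <B|dirty|clear>
3. Right → <B|dirty|clear>
4. Suck → <B|dirty|clear>
5. Left → <A|dirty|clear>
6. Left → <A|dirty|clear>
7. Left → <A|dirty|clear>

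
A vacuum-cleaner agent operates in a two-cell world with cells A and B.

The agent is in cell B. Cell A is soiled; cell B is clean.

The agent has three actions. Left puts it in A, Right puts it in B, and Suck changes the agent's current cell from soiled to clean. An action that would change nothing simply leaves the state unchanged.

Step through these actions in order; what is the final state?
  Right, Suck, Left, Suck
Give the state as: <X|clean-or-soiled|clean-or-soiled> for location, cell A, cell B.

1. Right → <B|soiled|clean>
2. Suck → <B|soiled|clean>
3. Left → <A|soiled|clean>
4. Suck → <A|clean|clean>

<A|clean|clean>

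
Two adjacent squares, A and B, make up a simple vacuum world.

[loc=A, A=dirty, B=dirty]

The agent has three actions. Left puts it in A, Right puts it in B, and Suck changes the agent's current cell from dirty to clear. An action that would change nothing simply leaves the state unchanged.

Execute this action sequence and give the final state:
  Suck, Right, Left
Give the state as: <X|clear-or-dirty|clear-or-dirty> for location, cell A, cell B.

<A|clear|dirty>

step 1/3 (Suck): <A|clear|dirty>
step 2/3 (Right): <B|clear|dirty>
step 3/3 (Left): <A|clear|dirty>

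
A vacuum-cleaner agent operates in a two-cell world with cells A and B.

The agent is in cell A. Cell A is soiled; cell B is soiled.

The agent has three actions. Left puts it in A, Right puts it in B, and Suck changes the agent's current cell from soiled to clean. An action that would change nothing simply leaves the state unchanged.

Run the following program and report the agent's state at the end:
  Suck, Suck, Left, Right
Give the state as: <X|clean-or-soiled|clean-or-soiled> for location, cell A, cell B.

t=1 Suck ⇒ <A|clean|soiled>
t=2 Suck ⇒ <A|clean|soiled>
t=3 Left ⇒ <A|clean|soiled>
t=4 Right ⇒ <B|clean|soiled>

<B|clean|soiled>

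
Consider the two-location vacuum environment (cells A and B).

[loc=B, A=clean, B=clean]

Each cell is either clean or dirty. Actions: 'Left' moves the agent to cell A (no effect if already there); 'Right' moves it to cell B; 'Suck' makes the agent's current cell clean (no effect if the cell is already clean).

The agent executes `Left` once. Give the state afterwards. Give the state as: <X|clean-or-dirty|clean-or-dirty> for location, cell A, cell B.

<A|clean|clean>

start: <B|clean|clean>
step 1/1 (Left): <A|clean|clean>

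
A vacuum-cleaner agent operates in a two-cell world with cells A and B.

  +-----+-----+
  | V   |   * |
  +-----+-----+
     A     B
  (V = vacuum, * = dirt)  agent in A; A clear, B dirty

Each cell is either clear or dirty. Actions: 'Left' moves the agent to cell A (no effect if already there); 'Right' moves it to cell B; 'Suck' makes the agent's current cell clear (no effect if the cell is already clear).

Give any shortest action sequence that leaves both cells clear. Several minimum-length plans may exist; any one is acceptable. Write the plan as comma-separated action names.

Right, Suck

t=1 Right ⇒ loc=B A=clear B=dirty
t=2 Suck ⇒ loc=B A=clear B=clear
min 2: go B then Suck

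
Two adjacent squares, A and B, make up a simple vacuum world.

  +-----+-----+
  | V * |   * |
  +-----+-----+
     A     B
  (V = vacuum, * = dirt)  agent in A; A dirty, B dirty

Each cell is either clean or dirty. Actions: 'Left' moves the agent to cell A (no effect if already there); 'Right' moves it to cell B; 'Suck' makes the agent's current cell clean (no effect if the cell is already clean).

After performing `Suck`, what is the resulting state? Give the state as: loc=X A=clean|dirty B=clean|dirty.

start: loc=A A=dirty B=dirty
1. Suck → loc=A A=clean B=dirty

loc=A A=clean B=dirty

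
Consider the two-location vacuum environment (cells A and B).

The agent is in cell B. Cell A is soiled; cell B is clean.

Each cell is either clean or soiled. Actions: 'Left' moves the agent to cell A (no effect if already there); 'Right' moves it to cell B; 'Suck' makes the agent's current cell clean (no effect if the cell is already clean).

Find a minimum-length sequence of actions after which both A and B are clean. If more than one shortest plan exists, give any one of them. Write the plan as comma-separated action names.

[1] after Left: (A; A:soiled, B:clean)
[2] after Suck: (A; A:clean, B:clean)
min 2: go A then Suck

Left, Suck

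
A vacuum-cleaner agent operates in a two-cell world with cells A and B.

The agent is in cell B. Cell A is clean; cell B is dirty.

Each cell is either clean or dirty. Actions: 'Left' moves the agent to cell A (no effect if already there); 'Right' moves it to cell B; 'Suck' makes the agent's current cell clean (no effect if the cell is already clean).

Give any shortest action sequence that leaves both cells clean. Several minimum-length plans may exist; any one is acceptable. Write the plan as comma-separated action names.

Suck

[1] after Suck: loc=B A=clean B=clean
min 1: B is dirty, one Suck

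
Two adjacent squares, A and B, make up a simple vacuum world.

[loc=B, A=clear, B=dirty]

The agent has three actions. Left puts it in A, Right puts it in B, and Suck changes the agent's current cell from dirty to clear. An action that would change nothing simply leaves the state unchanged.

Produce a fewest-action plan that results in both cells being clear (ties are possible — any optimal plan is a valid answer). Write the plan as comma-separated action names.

1. Suck → (B; A:clear, B:clear)
min 1: B is dirty, one Suck

Suck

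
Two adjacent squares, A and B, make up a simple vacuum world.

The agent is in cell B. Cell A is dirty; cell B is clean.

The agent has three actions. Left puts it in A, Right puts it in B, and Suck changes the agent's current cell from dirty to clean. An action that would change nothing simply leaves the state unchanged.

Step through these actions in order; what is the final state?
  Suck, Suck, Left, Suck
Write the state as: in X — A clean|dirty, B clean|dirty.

1) do Suck; now in B — A dirty, B clean
2) do Suck; now in B — A dirty, B clean
3) do Left; now in A — A dirty, B clean
4) do Suck; now in A — A clean, B clean

in A — A clean, B clean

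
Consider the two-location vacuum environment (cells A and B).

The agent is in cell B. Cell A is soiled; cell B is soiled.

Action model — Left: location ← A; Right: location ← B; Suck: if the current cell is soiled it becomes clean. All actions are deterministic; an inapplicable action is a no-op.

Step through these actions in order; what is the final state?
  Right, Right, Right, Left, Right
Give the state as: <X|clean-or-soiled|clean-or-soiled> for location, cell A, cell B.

<B|soiled|soiled>

step 1/5 (Right): <B|soiled|soiled>
step 2/5 (Right): <B|soiled|soiled>
step 3/5 (Right): <B|soiled|soiled>
step 4/5 (Left): <A|soiled|soiled>
step 5/5 (Right): <B|soiled|soiled>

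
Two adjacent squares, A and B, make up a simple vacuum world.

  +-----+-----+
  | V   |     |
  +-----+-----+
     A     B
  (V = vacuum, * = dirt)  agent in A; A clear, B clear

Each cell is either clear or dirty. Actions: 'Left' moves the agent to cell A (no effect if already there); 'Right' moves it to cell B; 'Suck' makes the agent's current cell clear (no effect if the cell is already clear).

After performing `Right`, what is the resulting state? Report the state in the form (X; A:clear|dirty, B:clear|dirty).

(B; A:clear, B:clear)

start: (A; A:clear, B:clear)
1) do Right; now (B; A:clear, B:clear)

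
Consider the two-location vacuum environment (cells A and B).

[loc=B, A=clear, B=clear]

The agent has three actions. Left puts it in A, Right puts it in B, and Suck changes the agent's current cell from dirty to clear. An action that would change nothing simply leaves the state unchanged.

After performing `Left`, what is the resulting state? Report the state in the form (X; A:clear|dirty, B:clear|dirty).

(A; A:clear, B:clear)

start: (B; A:clear, B:clear)
1. Left → (A; A:clear, B:clear)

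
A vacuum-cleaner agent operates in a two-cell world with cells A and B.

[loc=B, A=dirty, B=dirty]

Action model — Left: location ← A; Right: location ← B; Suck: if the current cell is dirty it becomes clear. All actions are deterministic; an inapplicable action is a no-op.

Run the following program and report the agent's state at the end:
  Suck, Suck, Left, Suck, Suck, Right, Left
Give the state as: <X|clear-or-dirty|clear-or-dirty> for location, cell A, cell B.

Suck (#1): <B|dirty|clear>
Suck (#2): <B|dirty|clear>
Left (#3): <A|dirty|clear>
Suck (#4): <A|clear|clear>
Suck (#5): <A|clear|clear>
Right (#6): <B|clear|clear>
Left (#7): <A|clear|clear>

<A|clear|clear>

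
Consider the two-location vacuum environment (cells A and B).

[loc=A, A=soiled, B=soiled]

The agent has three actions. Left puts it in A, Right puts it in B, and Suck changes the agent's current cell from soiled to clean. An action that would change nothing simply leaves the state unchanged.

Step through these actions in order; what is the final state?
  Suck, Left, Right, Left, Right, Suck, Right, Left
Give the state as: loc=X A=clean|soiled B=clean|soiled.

loc=A A=clean B=clean

t=1 Suck ⇒ loc=A A=clean B=soiled
t=2 Left ⇒ loc=A A=clean B=soiled
t=3 Right ⇒ loc=B A=clean B=soiled
t=4 Left ⇒ loc=A A=clean B=soiled
t=5 Right ⇒ loc=B A=clean B=soiled
t=6 Suck ⇒ loc=B A=clean B=clean
t=7 Right ⇒ loc=B A=clean B=clean
t=8 Left ⇒ loc=A A=clean B=clean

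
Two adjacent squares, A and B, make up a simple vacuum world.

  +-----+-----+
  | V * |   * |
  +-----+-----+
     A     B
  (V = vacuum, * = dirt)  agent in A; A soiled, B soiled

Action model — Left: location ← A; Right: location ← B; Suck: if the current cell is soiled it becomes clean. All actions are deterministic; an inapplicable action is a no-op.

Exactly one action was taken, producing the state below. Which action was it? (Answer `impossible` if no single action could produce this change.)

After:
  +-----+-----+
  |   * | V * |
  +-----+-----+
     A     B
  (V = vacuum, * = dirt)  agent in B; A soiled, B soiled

Right

try  Left: <A|soiled|soiled>
try Right: <B|soiled|soiled>  ← match
try  Suck: <A|clean|soiled>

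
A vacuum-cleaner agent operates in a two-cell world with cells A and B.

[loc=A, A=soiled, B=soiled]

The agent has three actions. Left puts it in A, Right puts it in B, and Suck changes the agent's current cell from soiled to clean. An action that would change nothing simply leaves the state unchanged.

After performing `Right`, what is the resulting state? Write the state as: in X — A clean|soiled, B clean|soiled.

start: in A — A soiled, B soiled
step 1/1 (Right): in B — A soiled, B soiled

in B — A soiled, B soiled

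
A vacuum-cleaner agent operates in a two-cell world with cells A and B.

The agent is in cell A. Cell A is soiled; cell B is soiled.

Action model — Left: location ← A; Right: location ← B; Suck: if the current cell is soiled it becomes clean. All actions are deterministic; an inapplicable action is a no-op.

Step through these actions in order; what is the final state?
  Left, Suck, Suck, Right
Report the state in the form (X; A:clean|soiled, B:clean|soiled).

t=1 Left ⇒ (A; A:soiled, B:soiled)
t=2 Suck ⇒ (A; A:clean, B:soiled)
t=3 Suck ⇒ (A; A:clean, B:soiled)
t=4 Right ⇒ (B; A:clean, B:soiled)

(B; A:clean, B:soiled)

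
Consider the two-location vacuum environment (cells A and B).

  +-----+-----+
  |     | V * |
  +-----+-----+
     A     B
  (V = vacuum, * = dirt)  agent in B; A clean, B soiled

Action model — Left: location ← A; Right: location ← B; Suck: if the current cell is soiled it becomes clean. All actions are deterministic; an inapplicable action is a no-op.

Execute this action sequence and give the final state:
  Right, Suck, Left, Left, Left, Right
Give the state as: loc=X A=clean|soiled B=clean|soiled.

t=1 Right ⇒ loc=B A=clean B=soiled
t=2 Suck ⇒ loc=B A=clean B=clean
t=3 Left ⇒ loc=A A=clean B=clean
t=4 Left ⇒ loc=A A=clean B=clean
t=5 Left ⇒ loc=A A=clean B=clean
t=6 Right ⇒ loc=B A=clean B=clean

loc=B A=clean B=clean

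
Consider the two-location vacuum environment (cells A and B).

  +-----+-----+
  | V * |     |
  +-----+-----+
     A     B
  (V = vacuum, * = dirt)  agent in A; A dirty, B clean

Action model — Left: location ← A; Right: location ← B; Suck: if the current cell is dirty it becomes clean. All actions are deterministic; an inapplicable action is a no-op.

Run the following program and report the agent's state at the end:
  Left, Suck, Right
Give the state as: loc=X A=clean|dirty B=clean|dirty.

loc=B A=clean B=clean

1. Left → loc=A A=dirty B=clean
2. Suck → loc=A A=clean B=clean
3. Right → loc=B A=clean B=clean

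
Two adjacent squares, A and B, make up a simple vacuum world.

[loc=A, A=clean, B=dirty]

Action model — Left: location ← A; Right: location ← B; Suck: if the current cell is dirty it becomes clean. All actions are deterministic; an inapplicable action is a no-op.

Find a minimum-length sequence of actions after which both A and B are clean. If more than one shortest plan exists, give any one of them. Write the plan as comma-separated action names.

Right, Suck

1. Right → (B; A:clean, B:dirty)
2. Suck → (B; A:clean, B:clean)
min 2: go B then Suck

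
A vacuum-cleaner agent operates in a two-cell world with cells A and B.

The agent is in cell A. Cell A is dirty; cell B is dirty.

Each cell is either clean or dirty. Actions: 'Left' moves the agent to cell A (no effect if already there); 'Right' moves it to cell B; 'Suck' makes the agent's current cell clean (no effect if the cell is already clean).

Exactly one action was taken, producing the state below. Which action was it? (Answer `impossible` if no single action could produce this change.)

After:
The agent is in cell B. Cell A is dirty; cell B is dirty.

try  Left: <A|dirty|dirty>
try Right: <B|dirty|dirty>  ← match
try  Suck: <A|clean|dirty>

Right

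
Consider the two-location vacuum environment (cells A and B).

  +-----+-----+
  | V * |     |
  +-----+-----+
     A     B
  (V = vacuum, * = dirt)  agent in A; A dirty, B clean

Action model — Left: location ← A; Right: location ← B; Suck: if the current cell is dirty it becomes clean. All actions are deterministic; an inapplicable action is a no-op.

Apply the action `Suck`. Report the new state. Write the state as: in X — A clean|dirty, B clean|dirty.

start: in A — A dirty, B clean
Suck (#1): in A — A clean, B clean

in A — A clean, B clean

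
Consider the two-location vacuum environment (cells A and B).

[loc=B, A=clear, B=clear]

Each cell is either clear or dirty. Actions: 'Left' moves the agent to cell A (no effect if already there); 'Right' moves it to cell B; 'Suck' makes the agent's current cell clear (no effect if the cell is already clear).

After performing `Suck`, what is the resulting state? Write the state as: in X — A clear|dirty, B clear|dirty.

in B — A clear, B clear

start: in B — A clear, B clear
1) do Suck; now in B — A clear, B clear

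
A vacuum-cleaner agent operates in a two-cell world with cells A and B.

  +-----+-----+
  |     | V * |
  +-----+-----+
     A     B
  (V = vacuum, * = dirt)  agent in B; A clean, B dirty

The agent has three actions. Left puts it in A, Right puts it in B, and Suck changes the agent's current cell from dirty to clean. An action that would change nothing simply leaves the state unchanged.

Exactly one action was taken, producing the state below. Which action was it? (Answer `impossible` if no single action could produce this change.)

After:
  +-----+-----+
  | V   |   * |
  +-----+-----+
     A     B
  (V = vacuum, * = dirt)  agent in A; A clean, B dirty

Left

try  Left: in A — A clean, B dirty  ← match
try Right: in B — A clean, B dirty
try  Suck: in B — A clean, B clean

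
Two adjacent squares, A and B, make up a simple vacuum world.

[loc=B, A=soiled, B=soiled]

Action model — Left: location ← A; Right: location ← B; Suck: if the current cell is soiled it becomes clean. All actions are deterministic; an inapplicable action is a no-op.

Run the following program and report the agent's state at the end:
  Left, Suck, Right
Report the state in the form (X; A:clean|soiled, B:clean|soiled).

1) do Left; now (A; A:soiled, B:soiled)
2) do Suck; now (A; A:clean, B:soiled)
3) do Right; now (B; A:clean, B:soiled)

(B; A:clean, B:soiled)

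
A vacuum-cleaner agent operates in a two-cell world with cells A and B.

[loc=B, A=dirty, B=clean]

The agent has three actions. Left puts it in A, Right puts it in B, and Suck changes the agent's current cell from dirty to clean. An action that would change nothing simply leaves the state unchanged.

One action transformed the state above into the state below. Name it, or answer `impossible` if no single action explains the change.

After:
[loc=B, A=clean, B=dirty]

impossible

try  Left: loc=A A=dirty B=clean
try Right: loc=B A=dirty B=clean
try  Suck: loc=B A=dirty B=clean
no single action produces the after-state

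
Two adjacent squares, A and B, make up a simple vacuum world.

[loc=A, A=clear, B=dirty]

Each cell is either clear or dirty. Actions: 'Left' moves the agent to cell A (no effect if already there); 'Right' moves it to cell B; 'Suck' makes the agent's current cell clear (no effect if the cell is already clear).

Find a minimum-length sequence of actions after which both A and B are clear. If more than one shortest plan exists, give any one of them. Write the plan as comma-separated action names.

Right, Suck

Right (#1): in B — A clear, B dirty
Suck (#2): in B — A clear, B clear
min 2: go B then Suck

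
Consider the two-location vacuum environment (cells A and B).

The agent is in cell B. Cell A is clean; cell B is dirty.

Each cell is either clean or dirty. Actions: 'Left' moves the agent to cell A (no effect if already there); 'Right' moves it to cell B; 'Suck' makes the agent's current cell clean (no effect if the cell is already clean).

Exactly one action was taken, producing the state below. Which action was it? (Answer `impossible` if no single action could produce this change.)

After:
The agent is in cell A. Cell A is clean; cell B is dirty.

try  Left: <A|clean|dirty>  ← match
try Right: <B|clean|dirty>
try  Suck: <B|clean|clean>

Left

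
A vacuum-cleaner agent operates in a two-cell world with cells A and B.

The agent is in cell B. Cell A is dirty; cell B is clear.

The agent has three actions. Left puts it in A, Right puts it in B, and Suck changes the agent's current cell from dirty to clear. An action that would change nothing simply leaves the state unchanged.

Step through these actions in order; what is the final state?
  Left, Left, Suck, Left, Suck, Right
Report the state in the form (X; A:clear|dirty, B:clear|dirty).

(B; A:clear, B:clear)

step 1/6 (Left): (A; A:dirty, B:clear)
step 2/6 (Left): (A; A:dirty, B:clear)
step 3/6 (Suck): (A; A:clear, B:clear)
step 4/6 (Left): (A; A:clear, B:clear)
step 5/6 (Suck): (A; A:clear, B:clear)
step 6/6 (Right): (B; A:clear, B:clear)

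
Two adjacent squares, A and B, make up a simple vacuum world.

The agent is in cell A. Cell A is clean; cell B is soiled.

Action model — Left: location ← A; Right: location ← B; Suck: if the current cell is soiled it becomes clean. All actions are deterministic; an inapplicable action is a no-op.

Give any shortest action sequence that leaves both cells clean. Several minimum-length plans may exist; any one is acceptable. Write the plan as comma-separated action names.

Right, Suck

1. Right → (B; A:clean, B:soiled)
2. Suck → (B; A:clean, B:clean)
min 2: go B then Suck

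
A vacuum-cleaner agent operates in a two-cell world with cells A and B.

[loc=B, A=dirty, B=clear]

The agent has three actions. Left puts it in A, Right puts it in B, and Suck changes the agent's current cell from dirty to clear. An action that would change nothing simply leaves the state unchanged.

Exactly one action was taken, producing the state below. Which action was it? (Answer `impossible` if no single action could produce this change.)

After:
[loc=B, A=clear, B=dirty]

impossible

try  Left: <A|dirty|clear>
try Right: <B|dirty|clear>
try  Suck: <B|dirty|clear>
no single action produces the after-state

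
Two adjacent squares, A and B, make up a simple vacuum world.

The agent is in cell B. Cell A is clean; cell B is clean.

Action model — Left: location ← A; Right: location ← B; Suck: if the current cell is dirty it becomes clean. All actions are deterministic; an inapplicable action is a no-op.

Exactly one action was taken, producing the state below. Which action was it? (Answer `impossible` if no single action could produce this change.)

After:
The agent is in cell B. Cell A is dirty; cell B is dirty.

try  Left: loc=A A=clean B=clean
try Right: loc=B A=clean B=clean
try  Suck: loc=B A=clean B=clean
no single action produces the after-state

impossible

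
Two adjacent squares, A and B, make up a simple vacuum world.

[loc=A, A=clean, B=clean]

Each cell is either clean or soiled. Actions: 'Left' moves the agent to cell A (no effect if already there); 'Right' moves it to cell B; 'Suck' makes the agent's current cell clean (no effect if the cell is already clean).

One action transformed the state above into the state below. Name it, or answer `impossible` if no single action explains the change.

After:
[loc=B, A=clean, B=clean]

Right

try  Left: <A|clean|clean>
try Right: <B|clean|clean>  ← match
try  Suck: <A|clean|clean>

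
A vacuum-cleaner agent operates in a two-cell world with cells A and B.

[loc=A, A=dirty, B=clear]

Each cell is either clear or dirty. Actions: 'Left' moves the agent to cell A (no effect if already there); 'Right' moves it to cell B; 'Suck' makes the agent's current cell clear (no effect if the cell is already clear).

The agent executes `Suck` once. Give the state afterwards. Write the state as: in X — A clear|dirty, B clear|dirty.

start: in A — A dirty, B clear
t=1 Suck ⇒ in A — A clear, B clear

in A — A clear, B clear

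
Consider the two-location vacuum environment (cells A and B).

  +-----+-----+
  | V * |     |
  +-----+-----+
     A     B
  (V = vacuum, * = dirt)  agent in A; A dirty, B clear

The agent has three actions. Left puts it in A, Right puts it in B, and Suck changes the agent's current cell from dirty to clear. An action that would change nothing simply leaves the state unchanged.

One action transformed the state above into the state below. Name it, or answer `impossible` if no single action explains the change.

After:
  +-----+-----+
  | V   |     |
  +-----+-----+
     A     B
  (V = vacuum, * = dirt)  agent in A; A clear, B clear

try  Left: in A — A dirty, B clear
try Right: in B — A dirty, B clear
try  Suck: in A — A clear, B clear  ← match

Suck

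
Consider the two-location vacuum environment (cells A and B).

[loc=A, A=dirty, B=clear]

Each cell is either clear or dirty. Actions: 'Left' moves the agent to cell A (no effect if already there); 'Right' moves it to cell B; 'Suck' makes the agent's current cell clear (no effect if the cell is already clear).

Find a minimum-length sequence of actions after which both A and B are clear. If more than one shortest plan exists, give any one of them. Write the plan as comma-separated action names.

Suck (#1): <A|clear|clear>
min 1: A is dirty, one Suck

Suck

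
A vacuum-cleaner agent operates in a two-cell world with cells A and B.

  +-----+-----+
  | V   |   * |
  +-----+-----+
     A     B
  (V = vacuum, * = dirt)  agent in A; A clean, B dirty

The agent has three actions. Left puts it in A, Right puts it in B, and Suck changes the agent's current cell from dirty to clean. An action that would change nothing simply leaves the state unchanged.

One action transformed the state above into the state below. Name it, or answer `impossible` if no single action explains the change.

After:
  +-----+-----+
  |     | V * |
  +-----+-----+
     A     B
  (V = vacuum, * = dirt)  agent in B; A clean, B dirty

Right

try  Left: (A; A:clean, B:dirty)
try Right: (B; A:clean, B:dirty)  ← match
try  Suck: (A; A:clean, B:dirty)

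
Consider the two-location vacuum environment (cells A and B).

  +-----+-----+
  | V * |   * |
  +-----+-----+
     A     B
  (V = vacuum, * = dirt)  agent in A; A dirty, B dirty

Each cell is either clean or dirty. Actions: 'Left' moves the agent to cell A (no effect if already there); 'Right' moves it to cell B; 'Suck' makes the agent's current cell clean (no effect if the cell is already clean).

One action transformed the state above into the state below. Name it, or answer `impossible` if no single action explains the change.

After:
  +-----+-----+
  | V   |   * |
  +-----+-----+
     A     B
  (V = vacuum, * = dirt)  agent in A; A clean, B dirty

Suck

try  Left: in A — A dirty, B dirty
try Right: in B — A dirty, B dirty
try  Suck: in A — A clean, B dirty  ← match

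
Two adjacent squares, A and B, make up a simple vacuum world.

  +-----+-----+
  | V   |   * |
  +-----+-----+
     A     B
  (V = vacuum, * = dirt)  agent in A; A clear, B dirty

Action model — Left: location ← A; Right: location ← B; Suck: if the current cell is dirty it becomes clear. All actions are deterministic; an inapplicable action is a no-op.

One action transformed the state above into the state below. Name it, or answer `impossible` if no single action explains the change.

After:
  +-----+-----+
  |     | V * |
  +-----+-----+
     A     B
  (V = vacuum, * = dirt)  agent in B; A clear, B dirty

Right

try  Left: (A; A:clear, B:dirty)
try Right: (B; A:clear, B:dirty)  ← match
try  Suck: (A; A:clear, B:dirty)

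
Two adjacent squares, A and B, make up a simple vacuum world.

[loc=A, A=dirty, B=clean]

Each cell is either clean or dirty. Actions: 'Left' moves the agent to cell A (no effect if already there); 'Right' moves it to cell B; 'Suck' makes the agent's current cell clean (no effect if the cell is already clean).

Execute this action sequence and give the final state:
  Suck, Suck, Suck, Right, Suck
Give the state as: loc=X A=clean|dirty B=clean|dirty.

Suck (#1): loc=A A=clean B=clean
Suck (#2): loc=A A=clean B=clean
Suck (#3): loc=A A=clean B=clean
Right (#4): loc=B A=clean B=clean
Suck (#5): loc=B A=clean B=clean

loc=B A=clean B=clean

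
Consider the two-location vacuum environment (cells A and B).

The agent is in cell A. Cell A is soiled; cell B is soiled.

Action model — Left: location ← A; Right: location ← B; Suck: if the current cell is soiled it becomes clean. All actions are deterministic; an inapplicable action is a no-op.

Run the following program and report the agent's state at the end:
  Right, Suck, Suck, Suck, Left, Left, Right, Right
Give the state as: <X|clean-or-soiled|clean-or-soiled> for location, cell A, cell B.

Right (#1): <B|soiled|soiled>
Suck (#2): <B|soiled|clean>
Suck (#3): <B|soiled|clean>
Suck (#4): <B|soiled|clean>
Left (#5): <A|soiled|clean>
Left (#6): <A|soiled|clean>
Right (#7): <B|soiled|clean>
Right (#8): <B|soiled|clean>

<B|soiled|clean>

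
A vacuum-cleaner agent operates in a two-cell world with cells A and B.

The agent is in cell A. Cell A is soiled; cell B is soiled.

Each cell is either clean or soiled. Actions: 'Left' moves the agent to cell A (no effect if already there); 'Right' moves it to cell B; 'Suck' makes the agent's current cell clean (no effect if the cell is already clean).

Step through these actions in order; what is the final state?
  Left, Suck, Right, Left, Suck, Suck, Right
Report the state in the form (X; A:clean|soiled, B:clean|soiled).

(B; A:clean, B:soiled)

step 1/7 (Left): (A; A:soiled, B:soiled)
step 2/7 (Suck): (A; A:clean, B:soiled)
step 3/7 (Right): (B; A:clean, B:soiled)
step 4/7 (Left): (A; A:clean, B:soiled)
step 5/7 (Suck): (A; A:clean, B:soiled)
step 6/7 (Suck): (A; A:clean, B:soiled)
step 7/7 (Right): (B; A:clean, B:soiled)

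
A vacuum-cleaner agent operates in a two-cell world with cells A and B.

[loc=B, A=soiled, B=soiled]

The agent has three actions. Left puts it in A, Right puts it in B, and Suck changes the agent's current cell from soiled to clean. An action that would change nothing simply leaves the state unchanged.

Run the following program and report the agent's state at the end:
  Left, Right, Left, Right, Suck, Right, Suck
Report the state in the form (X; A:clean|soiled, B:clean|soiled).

(B; A:soiled, B:clean)

1. Left → (A; A:soiled, B:soiled)
2. Right → (B; A:soiled, B:soiled)
3. Left → (A; A:soiled, B:soiled)
4. Right → (B; A:soiled, B:soiled)
5. Suck → (B; A:soiled, B:clean)
6. Right → (B; A:soiled, B:clean)
7. Suck → (B; A:soiled, B:clean)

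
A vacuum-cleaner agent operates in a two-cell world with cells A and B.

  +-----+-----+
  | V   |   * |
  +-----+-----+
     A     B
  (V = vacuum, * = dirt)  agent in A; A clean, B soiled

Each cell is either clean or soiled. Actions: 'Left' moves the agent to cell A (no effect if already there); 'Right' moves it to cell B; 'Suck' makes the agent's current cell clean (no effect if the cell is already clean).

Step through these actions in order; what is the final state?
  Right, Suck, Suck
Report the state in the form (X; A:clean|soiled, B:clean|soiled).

(B; A:clean, B:clean)

step 1/3 (Right): (B; A:clean, B:soiled)
step 2/3 (Suck): (B; A:clean, B:clean)
step 3/3 (Suck): (B; A:clean, B:clean)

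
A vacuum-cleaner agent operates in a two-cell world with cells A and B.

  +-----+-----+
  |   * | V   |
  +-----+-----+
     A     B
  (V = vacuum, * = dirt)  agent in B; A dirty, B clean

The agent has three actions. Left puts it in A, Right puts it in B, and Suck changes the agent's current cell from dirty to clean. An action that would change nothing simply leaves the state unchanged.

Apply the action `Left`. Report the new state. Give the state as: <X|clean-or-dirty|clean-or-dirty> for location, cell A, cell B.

start: <B|dirty|clean>
[1] after Left: <A|dirty|clean>

<A|dirty|clean>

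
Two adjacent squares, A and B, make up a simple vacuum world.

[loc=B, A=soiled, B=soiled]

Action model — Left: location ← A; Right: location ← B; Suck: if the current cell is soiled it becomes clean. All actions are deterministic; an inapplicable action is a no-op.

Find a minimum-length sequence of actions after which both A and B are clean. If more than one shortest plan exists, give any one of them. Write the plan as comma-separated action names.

Suck, Left, Suck

1) do Suck; now <B|soiled|clean>
2) do Left; now <A|soiled|clean>
3) do Suck; now <A|clean|clean>
min 3: Suck B + move + Suck A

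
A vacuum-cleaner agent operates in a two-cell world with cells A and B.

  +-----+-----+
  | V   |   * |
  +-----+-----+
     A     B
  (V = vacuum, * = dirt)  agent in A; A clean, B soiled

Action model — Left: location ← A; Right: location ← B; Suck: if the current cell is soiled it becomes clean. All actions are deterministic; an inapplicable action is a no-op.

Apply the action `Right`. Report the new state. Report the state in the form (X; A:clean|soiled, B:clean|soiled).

(B; A:clean, B:soiled)

start: (A; A:clean, B:soiled)
1) do Right; now (B; A:clean, B:soiled)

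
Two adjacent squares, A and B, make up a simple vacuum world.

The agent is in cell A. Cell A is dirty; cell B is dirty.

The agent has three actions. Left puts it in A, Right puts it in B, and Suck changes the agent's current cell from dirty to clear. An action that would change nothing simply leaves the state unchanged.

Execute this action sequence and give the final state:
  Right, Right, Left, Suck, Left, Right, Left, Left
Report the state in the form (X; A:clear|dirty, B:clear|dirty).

(A; A:clear, B:dirty)

1. Right → (B; A:dirty, B:dirty)
2. Right → (B; A:dirty, B:dirty)
3. Left → (A; A:dirty, B:dirty)
4. Suck → (A; A:clear, B:dirty)
5. Left → (A; A:clear, B:dirty)
6. Right → (B; A:clear, B:dirty)
7. Left → (A; A:clear, B:dirty)
8. Left → (A; A:clear, B:dirty)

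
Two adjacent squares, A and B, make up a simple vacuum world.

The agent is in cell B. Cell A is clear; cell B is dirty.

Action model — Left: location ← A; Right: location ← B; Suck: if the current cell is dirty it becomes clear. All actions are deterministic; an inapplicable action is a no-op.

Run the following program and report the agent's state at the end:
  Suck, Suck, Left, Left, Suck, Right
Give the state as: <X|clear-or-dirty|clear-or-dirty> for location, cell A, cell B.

t=1 Suck ⇒ <B|clear|clear>
t=2 Suck ⇒ <B|clear|clear>
t=3 Left ⇒ <A|clear|clear>
t=4 Left ⇒ <A|clear|clear>
t=5 Suck ⇒ <A|clear|clear>
t=6 Right ⇒ <B|clear|clear>

<B|clear|clear>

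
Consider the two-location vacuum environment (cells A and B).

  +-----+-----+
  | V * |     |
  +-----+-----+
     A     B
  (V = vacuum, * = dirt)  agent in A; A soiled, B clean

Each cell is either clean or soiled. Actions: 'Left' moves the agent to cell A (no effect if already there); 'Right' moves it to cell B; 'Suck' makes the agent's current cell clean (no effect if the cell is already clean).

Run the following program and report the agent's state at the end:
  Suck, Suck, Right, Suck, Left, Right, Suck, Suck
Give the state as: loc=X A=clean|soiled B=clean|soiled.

1) do Suck; now loc=A A=clean B=clean
2) do Suck; now loc=A A=clean B=clean
3) do Right; now loc=B A=clean B=clean
4) do Suck; now loc=B A=clean B=clean
5) do Left; now loc=A A=clean B=clean
6) do Right; now loc=B A=clean B=clean
7) do Suck; now loc=B A=clean B=clean
8) do Suck; now loc=B A=clean B=clean

loc=B A=clean B=clean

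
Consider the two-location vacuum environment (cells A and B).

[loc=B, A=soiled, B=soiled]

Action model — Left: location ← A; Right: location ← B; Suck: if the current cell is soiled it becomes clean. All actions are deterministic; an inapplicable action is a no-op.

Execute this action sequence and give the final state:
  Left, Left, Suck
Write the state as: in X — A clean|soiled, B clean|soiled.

t=1 Left ⇒ in A — A soiled, B soiled
t=2 Left ⇒ in A — A soiled, B soiled
t=3 Suck ⇒ in A — A clean, B soiled

in A — A clean, B soiled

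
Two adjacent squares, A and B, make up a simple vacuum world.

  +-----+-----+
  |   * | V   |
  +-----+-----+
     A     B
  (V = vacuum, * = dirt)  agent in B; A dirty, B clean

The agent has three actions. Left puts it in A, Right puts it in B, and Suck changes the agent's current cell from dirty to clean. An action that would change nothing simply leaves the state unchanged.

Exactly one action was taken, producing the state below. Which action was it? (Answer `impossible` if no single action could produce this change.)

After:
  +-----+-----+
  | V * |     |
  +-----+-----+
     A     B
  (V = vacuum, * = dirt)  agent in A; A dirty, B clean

try  Left: loc=A A=dirty B=clean  ← match
try Right: loc=B A=dirty B=clean
try  Suck: loc=B A=dirty B=clean

Left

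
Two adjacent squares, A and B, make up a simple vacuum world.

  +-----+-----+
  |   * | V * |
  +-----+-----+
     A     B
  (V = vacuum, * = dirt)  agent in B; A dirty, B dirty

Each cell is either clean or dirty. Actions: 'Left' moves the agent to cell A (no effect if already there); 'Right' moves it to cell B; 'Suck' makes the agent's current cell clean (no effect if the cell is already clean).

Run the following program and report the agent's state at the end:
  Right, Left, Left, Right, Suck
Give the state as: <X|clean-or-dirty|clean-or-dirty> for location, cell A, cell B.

<B|dirty|clean>

Right (#1): <B|dirty|dirty>
Left (#2): <A|dirty|dirty>
Left (#3): <A|dirty|dirty>
Right (#4): <B|dirty|dirty>
Suck (#5): <B|dirty|clean>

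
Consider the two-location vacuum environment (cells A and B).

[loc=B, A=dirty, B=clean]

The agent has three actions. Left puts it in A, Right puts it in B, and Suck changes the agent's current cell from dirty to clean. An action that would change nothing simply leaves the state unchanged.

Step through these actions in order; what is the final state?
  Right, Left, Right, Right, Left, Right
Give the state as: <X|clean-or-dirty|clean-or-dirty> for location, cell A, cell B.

<B|dirty|clean>

[1] after Right: <B|dirty|clean>
[2] after Left: <A|dirty|clean>
[3] after Right: <B|dirty|clean>
[4] after Right: <B|dirty|clean>
[5] after Left: <A|dirty|clean>
[6] after Right: <B|dirty|clean>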